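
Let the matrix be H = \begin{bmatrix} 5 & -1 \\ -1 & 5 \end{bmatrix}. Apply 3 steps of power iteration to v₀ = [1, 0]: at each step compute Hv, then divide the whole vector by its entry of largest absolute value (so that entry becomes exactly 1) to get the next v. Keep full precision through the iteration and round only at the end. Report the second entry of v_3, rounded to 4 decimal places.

-0.5429

Hv0 = (5.00000, -1.00000); divide by 5.00000 → v1 = (1.00000, -0.20000)
Hv1 = (5.20000, -2.00000); divide by 5.20000 → v2 = (1.00000, -0.38462)
Hv2 = (5.38462, -2.92308); divide by 5.38462 → v3 = (1.00000, -0.54286)
Requested entry of v3: -76/140 = -0.5429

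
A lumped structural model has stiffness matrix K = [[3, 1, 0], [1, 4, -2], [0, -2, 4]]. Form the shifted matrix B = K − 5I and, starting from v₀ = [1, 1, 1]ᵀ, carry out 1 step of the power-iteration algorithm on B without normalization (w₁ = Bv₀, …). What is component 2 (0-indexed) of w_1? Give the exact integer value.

-3

B = K − 5I has rows (-2, 1, 0); (1, -1, -2); (0, -2, -1)
w1 = Bv₀ = ((-2)·1 + 1·1 + 0·1; 1·1 + (-1)·1 + (-2)·1; 0·1 + (-2)·1 + (-1)·1) = (-1, -2, -3)
Requested component of w1: -3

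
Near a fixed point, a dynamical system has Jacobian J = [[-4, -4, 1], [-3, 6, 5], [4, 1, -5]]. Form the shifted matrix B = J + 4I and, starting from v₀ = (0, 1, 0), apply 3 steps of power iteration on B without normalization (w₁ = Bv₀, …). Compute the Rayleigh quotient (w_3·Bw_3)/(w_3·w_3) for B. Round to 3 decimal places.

B = J + 4I has rows (0, -4, 1); (-3, 10, 5); (4, 1, -1)
w1 = Bv₀ = (0·0 + (-4)·1 + 1·0; (-3)·0 + 10·1 + 5·0; 4·0 + 1·1 + (-1)·0) = (-4, 10, 1)
w2 = Bw1 = (0·(-4) + (-4)·10 + 1·1; (-3)·(-4) + 10·10 + 5·1; 4·(-4) + 1·10 + (-1)·1) = (-39, 117, -7)
w3 = Bw2 = (-475, 1252, -32)
Bw3 = (-5040, 13785, -616)
w3·Bw3 = 19672532; w3·w3 = 1794153; μ ≈ 19672532/1794153 = 10.965

μ ≈ 10.965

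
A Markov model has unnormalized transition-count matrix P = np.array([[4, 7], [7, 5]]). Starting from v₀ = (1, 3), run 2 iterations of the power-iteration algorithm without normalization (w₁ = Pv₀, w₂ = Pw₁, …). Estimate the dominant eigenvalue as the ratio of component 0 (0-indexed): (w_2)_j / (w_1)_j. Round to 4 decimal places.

w1 = Pv₀ = (25, 22)
w2 = Pw1 = (254, 285)
Ratio at component: 254 / 25 = 10.1600

λ ≈ 10.1600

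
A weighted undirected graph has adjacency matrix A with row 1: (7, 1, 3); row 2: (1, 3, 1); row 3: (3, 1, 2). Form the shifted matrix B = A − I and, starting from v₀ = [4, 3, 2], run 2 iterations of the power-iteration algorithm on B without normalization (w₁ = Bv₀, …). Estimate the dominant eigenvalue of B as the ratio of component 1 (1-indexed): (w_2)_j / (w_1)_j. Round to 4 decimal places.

μ ≈ 7.9091

B = A − I has rows (6, 1, 3); (1, 2, 1); (3, 1, 1)
w1 = Bv₀ = (6·4 + 1·3 + 3·2; 1·4 + 2·3 + 1·2; 3·4 + 1·3 + 1·2) = (33, 12, 17)
w2 = Bw1 = (6·33 + 1·12 + 3·17; 1·33 + 2·12 + 1·17; 3·33 + 1·12 + 1·17) = (261, 74, 128)
Ratio: 261/33 = 7.9091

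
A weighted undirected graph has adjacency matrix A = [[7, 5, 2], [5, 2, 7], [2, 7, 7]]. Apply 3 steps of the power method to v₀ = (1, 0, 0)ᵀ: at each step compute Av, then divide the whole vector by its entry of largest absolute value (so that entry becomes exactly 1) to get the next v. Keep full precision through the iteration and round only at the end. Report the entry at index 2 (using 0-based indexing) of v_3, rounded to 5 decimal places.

1.00000

Av0 = (7.000000, 5.000000, 2.000000); divide by 7.000000 → v1 = (1.000000, 0.714286, 0.285714)
Av1 = (11.142857, 8.428571, 9.000000); divide by 11.142857 → v2 = (1.000000, 0.756410, 0.807692)
Av2 = (12.397436, 12.166667, 12.948718); divide by 12.948718 → v3 = (0.957426, 0.939604, 1.000000)
Requested entry of v3: 1010/1010 = 1.00000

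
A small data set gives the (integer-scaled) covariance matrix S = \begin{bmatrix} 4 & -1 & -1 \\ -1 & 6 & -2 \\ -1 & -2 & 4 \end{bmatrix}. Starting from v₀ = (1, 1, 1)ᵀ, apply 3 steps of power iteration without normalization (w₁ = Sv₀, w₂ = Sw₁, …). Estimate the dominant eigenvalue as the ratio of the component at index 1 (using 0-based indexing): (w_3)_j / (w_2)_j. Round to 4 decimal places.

6.2857

w1 = Sv₀ = (2, 3, 1)
w2 = Sw1 = (4, 14, -4)
w3 = Sw2 = (6, 88, -48)
Ratio at component: 88 / 14 = 6.2857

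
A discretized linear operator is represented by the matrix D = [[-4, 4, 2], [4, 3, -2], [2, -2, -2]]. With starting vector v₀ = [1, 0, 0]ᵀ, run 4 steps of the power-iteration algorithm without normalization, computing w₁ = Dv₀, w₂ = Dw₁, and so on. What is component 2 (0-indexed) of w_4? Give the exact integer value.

w1 = Dv₀ = ((-4)·1 + 4·0 + 2·0; 4·1 + 3·0 + (-2)·0; 2·1 + (-2)·0 + (-2)·0) = (-4, 4, 2)
w2 = Dw1 = ((-4)·(-4) + 4·4 + 2·2; 4·(-4) + 3·4 + (-2)·2; 2·(-4) + (-2)·4 + (-2)·2) = (36, -8, -20)
w3 = Dw2 = (-216, 160, 128)
w4 = Dw3 = (1760, -640, -1008)
The requested component of w4 is -1008.

-1008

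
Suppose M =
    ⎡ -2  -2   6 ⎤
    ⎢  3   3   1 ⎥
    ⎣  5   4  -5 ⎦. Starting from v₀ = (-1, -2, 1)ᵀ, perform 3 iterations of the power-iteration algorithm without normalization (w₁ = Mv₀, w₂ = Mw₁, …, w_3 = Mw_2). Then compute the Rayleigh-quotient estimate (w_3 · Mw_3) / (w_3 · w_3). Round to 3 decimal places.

w1 = Mv₀ = ((-2)·(-1) + (-2)·(-2) + 6·1; 3·(-1) + 3·(-2) + 1·1; 5·(-1) + 4·(-2) + (-5)·1) = (12, -8, -18)
w2 = Mw1 = ((-2)·12 + (-2)·(-8) + 6·(-18); 3·12 + 3·(-8) + 1·(-18); 5·12 + 4·(-8) + (-5)·(-18)) = (-116, -6, 118)
w3 = Mw2 = (952, -248, -1194)
Mw3 = (-8572, 918, 9738)
w3·Mw3 = 952·(-8572) + (-248)·918 + (-1194)·9738 = -20015380; w3·w3 = 952·952 + (-248)·(-248) + (-1194)·(-1194) = 2393444
λ ≈ -20015380/2393444 = -8.363

λ ≈ -8.363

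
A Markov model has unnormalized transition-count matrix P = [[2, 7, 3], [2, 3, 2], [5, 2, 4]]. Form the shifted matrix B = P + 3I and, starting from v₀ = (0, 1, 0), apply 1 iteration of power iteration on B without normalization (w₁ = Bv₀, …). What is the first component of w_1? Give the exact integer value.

7

B = P + 3I has rows (5, 7, 3); (2, 6, 2); (5, 2, 7)
w1 = Bv₀ = (5·0 + 7·1 + 3·0; 2·0 + 6·1 + 2·0; 5·0 + 2·1 + 7·0) = (7, 6, 2)
Requested component of w1: 7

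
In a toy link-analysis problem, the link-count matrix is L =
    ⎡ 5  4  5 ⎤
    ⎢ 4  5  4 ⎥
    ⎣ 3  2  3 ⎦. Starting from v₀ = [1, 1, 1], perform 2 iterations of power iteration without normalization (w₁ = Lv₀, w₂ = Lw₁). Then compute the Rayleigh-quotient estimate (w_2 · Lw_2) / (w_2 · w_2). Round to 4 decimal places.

11.6254

w1 = Lv₀ = (5·1 + 4·1 + 5·1; 4·1 + 5·1 + 4·1; 3·1 + 2·1 + 3·1) = (14, 13, 8)
w2 = Lw1 = (5·14 + 4·13 + 5·8; 4·14 + 5·13 + 4·8; 3·14 + 2·13 + 3·8) = (162, 153, 92)
Lw2 = (1882, 1781, 1068)
w2·Lw2 = 162·1882 + 153·1781 + 92·1068 = 675633; w2·w2 = 162·162 + 153·153 + 92·92 = 58117
λ ≈ 675633/58117 = 11.6254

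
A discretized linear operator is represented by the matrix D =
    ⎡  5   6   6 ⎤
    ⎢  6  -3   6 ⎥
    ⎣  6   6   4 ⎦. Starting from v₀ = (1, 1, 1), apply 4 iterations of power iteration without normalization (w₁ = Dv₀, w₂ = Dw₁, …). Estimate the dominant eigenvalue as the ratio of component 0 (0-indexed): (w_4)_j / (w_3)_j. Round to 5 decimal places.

λ ≈ 14.42857

w1 = Dv₀ = (5·1 + 6·1 + 6·1; 6·1 + (-3)·1 + 6·1; 6·1 + 6·1 + 4·1) = (17, 9, 16)
w2 = Dw1 = (5·17 + 6·9 + 6·16; 6·17 + (-3)·9 + 6·16; 6·17 + 6·9 + 4·16) = (235, 171, 220)
w3 = Dw2 = (3521, 2217, 3316)
w4 = Dw3 = (50803, 34371, 47692)
Ratio at component: 50803 / 3521 = 14.42857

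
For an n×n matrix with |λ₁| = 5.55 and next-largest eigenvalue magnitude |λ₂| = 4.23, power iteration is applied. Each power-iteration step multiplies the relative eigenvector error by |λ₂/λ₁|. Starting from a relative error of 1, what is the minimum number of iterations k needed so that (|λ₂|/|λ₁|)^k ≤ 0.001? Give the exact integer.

26

|λ₂/λ₁| = 4.23/5.55 = 0.76216
Need k ≥ ln(0.001) / ln(0.76216) = -6.9078 / -0.2716 ≈ 25.434
Smallest integer k satisfying the bound: 26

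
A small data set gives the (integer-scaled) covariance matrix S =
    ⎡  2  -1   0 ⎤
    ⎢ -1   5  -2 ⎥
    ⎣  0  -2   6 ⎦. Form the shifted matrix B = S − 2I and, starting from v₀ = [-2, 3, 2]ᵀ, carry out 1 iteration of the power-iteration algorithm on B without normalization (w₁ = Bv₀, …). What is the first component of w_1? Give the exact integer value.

-3

B = S − 2I has rows (0, -1, 0); (-1, 3, -2); (0, -2, 4)
w1 = Bv₀ = (0·(-2) + (-1)·3 + 0·2; (-1)·(-2) + 3·3 + (-2)·2; 0·(-2) + (-2)·3 + 4·2) = (-3, 7, 2)
Requested component of w1: -3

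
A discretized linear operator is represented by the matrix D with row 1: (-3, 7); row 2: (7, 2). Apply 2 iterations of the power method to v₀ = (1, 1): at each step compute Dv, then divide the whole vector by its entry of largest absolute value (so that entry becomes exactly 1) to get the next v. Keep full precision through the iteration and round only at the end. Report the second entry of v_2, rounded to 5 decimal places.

Dv0 = (4.000000, 9.000000); divide by 9.000000 → v1 = (0.444444, 1.000000)
Dv1 = (5.666667, 5.111111); divide by 5.666667 → v2 = (1.000000, 0.901961)
Requested entry of v2: 46/51 = 0.90196

0.90196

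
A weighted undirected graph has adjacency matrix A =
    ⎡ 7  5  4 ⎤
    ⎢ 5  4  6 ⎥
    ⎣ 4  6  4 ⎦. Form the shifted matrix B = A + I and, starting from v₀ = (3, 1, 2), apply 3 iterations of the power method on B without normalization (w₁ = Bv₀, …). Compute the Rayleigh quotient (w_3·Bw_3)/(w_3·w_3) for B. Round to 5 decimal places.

16.04962

B = A + I has rows (8, 5, 4); (5, 5, 6); (4, 6, 5)
w1 = Bv₀ = (8·3 + 5·1 + 4·2; 5·3 + 5·1 + 6·2; 4·3 + 6·1 + 5·2) = (37, 32, 28)
w2 = Bw1 = (8·37 + 5·32 + 4·28; 5·37 + 5·32 + 6·28; 4·37 + 6·32 + 5·28) = (568, 513, 480)
w3 = Bw2 = (9029, 8285, 7750)
Bw3 = (144657, 133070, 124576)
w3·Bw3 = 3374057003; w3·w3 = 210226566; μ ≈ 3374057003/210226566 = 16.04962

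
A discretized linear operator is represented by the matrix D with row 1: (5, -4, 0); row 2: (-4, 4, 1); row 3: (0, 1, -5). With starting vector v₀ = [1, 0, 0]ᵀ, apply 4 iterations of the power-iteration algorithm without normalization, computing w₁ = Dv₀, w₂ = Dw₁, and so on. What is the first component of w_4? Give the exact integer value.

w1 = Dv₀ = (5·1 + (-4)·0 + 0·0; (-4)·1 + 4·0 + 1·0; 0·1 + 1·0 + (-5)·0) = (5, -4, 0)
w2 = Dw1 = (5·5 + (-4)·(-4) + 0·0; (-4)·5 + 4·(-4) + 1·0; 0·5 + 1·(-4) + (-5)·0) = (41, -36, -4)
w3 = Dw2 = (349, -312, -16)
w4 = Dw3 = (2993, -2660, -232)
The requested component of w4 is 2993.

2993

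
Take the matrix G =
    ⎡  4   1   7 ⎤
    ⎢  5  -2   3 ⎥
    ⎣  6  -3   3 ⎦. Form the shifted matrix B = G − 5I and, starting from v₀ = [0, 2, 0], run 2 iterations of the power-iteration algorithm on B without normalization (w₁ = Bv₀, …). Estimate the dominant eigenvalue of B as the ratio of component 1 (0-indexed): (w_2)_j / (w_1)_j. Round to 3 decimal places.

B = G − 5I has rows (-1, 1, 7); (5, -7, 3); (6, -3, -2)
w1 = Bv₀ = ((-1)·0 + 1·2 + 7·0; 5·0 + (-7)·2 + 3·0; 6·0 + (-3)·2 + (-2)·0) = (2, -14, -6)
w2 = Bw1 = ((-1)·2 + 1·(-14) + 7·(-6); 5·2 + (-7)·(-14) + 3·(-6); 6·2 + (-3)·(-14) + (-2)·(-6)) = (-58, 90, 66)
Ratio: 90/-14 = -6.429

-6.429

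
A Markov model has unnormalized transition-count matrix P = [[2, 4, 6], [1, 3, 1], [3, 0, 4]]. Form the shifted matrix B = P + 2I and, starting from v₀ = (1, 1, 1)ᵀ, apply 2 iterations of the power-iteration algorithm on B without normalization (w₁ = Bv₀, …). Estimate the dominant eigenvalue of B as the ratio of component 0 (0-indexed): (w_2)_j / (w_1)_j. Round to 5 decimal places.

B = P + 2I has rows (4, 4, 6); (1, 5, 1); (3, 0, 6)
w1 = Bv₀ = (4·1 + 4·1 + 6·1; 1·1 + 5·1 + 1·1; 3·1 + 0·1 + 6·1) = (14, 7, 9)
w2 = Bw1 = (4·14 + 4·7 + 6·9; 1·14 + 5·7 + 1·9; 3·14 + 0·7 + 6·9) = (138, 58, 96)
Ratio: 138/14 = 9.85714

μ ≈ 9.85714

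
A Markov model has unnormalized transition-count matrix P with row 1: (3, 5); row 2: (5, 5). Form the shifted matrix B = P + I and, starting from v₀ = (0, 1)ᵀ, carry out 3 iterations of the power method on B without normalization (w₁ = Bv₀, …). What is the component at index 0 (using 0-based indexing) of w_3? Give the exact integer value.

B = P + I has rows (4, 5); (5, 6)
w1 = Bv₀ = (5, 6)
w2 = Bw1 = (50, 61)
w3 = Bw2 = (505, 616)
Requested component of w3: 505

505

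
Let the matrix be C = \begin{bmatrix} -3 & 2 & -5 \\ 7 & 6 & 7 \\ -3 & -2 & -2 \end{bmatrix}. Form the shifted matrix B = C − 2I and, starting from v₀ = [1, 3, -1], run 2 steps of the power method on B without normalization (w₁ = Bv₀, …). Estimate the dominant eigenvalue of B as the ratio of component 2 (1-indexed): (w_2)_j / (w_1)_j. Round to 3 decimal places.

μ ≈ 4.583

B = C − 2I has rows (-5, 2, -5); (7, 4, 7); (-3, -2, -4)
w1 = Bv₀ = (6, 12, -5)
w2 = Bw1 = (19, 55, -22)
Ratio: 55/12 = 4.583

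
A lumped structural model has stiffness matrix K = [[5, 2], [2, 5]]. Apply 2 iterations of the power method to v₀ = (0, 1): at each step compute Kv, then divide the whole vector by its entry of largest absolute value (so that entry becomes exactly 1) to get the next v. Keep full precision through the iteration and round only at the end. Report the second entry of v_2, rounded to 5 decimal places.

1.00000

Kv0 = (2.000000, 5.000000); divide by 5.000000 → v1 = (0.400000, 1.000000)
Kv1 = (4.000000, 5.800000); divide by 5.800000 → v2 = (0.689655, 1.000000)
Requested entry of v2: 29/29 = 1.00000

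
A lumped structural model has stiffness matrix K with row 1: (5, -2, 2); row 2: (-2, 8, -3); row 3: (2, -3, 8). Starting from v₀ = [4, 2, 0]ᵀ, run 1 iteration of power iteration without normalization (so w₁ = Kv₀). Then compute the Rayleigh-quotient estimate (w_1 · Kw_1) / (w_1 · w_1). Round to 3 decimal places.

w1 = Kv₀ = (5·4 + (-2)·2 + 2·0; (-2)·4 + 8·2 + (-3)·0; 2·4 + (-3)·2 + 8·0) = (16, 8, 2)
Kw1 = (68, 26, 24)
w1·Kw1 = 16·68 + 8·26 + 2·24 = 1344; w1·w1 = 16·16 + 8·8 + 2·2 = 324
λ ≈ 1344/324 = 4.148

4.148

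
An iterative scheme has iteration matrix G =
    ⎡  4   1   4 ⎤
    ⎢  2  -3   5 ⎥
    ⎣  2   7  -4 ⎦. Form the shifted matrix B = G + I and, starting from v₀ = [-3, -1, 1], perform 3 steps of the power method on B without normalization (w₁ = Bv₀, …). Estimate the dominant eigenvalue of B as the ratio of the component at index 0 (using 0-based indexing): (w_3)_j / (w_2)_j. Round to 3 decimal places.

4.854

B = G + I has rows (5, 1, 4); (2, -2, 5); (2, 7, -3)
w1 = Bv₀ = (5·(-3) + 1·(-1) + 4·1; 2·(-3) + (-2)·(-1) + 5·1; 2·(-3) + 7·(-1) + (-3)·1) = (-12, 1, -16)
w2 = Bw1 = (5·(-12) + 1·1 + 4·(-16); 2·(-12) + (-2)·1 + 5·(-16); 2·(-12) + 7·1 + (-3)·(-16)) = (-123, -106, 31)
w3 = Bw2 = (-597, 121, -1081)
Ratio: -597/-123 = 4.854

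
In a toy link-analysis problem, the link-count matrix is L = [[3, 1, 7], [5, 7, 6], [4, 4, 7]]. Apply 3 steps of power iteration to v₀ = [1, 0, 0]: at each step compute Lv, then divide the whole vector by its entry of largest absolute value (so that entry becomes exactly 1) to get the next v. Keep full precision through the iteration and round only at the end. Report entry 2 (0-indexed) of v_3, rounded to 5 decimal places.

Lv0 = (3.000000, 5.000000, 4.000000); divide by 5.000000 → v1 = (0.600000, 1.000000, 0.800000)
Lv1 = (8.400000, 14.800000, 12.000000); divide by 14.800000 → v2 = (0.567568, 1.000000, 0.810811)
Lv2 = (8.378378, 14.702703, 11.945946); divide by 14.702703 → v3 = (0.569853, 1.000000, 0.812500)
Requested entry of v3: 884/1088 = 0.81250

0.81250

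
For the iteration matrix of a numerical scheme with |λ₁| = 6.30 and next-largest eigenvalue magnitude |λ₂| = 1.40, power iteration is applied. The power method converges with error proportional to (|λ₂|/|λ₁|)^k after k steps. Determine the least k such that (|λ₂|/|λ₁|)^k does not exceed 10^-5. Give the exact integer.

8

|λ₂/λ₁| = 1.40/6.30 = 0.22222
Need k ≥ ln(10^-5) / ln(0.22222) = -11.5129 / -1.5041 ≈ 7.654
Smallest integer k satisfying the bound: 8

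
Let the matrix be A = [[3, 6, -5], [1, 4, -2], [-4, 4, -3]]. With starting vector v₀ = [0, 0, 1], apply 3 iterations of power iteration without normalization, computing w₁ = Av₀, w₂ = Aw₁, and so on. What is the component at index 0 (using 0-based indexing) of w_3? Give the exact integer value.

-183

w1 = Av₀ = (-5, -2, -3)
w2 = Aw1 = (-12, -7, 21)
w3 = Aw2 = (-183, -82, -43)
The requested component of w3 is -183.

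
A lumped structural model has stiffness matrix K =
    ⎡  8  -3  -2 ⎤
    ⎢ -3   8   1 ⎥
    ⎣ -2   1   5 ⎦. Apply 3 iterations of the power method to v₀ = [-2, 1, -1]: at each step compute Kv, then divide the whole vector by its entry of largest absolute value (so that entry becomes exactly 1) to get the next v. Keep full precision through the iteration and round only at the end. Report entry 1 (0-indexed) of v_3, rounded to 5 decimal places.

-0.92496

Kv0 = (-17.000000, 13.000000, 0.000000); divide by -17.000000 → v1 = (1.000000, -0.764706, 0.000000)
Kv1 = (10.294118, -9.117647, -2.764706); divide by 10.294118 → v2 = (1.000000, -0.885714, -0.268571)
Kv2 = (11.194286, -10.354286, -4.228571); divide by 11.194286 → v3 = (1.000000, -0.924962, -0.377744)
Requested entry of v3: 1812/-1959 = -0.92496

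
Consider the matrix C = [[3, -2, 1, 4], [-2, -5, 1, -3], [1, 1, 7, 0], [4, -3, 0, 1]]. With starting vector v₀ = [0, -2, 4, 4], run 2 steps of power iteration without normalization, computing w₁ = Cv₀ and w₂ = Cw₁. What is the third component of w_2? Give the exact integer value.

208

w1 = Cv₀ = (3·0 + (-2)·(-2) + 1·4 + 4·4; (-2)·0 + (-5)·(-2) + 1·4 + (-3)·4; 1·0 + 1·(-2) + 7·4 + 0·4; 4·0 + (-3)·(-2) + 0·4 + 1·4) = (24, 2, 26, 10)
w2 = Cw1 = (3·24 + (-2)·2 + 1·26 + 4·10; (-2)·24 + (-5)·2 + 1·26 + (-3)·10; 1·24 + 1·2 + 7·26 + 0·10; 4·24 + (-3)·2 + 0·26 + 1·10) = (134, -62, 208, 100)
The requested component of w2 is 208.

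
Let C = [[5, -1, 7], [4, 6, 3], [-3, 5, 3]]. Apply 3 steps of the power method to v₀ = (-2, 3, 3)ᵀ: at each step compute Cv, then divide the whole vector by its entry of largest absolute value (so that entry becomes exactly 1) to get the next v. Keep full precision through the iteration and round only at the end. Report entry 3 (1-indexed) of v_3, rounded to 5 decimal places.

Cv0 = (8.000000, 19.000000, 30.000000); divide by 30.000000 → v1 = (0.266667, 0.633333, 1.000000)
Cv1 = (7.700000, 7.866667, 5.366667); divide by 7.866667 → v2 = (0.978814, 1.000000, 0.682203)
Cv2 = (8.669492, 11.961864, 4.110169); divide by 11.961864 → v3 = (0.724761, 1.000000, 0.343606)
Requested entry of v3: 970/2823 = 0.34361

0.34361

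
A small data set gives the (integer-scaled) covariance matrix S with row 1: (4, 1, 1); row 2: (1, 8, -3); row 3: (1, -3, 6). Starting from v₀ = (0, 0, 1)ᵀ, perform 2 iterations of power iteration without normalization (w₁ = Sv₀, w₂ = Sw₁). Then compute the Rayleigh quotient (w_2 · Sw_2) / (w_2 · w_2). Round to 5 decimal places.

λ ≈ 9.80915

w1 = Sv₀ = (4·0 + 1·0 + 1·1; 1·0 + 8·0 + (-3)·1; 1·0 + (-3)·0 + 6·1) = (1, -3, 6)
w2 = Sw1 = (4·1 + 1·(-3) + 1·6; 1·1 + 8·(-3) + (-3)·6; 1·1 + (-3)·(-3) + 6·6) = (7, -41, 46)
Sw2 = (33, -459, 406)
w2·Sw2 = 7·33 + (-41)·(-459) + 46·406 = 37726; w2·w2 = 7·7 + (-41)·(-41) + 46·46 = 3846
λ ≈ 37726/3846 = 9.80915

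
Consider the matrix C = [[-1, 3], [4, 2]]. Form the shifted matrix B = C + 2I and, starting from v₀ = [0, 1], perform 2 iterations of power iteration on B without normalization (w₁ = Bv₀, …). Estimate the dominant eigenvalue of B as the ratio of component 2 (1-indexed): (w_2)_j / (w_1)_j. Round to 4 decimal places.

7.0000

B = C + 2I has rows (1, 3); (4, 4)
w1 = Bv₀ = (1·0 + 3·1; 4·0 + 4·1) = (3, 4)
w2 = Bw1 = (1·3 + 3·4; 4·3 + 4·4) = (15, 28)
Ratio: 28/4 = 7.0000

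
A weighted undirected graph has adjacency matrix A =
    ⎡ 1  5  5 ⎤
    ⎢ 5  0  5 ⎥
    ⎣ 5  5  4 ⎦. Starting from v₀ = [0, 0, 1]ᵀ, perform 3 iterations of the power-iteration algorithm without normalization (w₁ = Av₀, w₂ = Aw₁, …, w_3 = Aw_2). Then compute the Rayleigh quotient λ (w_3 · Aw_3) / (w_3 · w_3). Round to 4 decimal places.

w1 = Av₀ = (1·0 + 5·0 + 5·1; 5·0 + 0·0 + 5·1; 5·0 + 5·0 + 4·1) = (5, 5, 4)
w2 = Aw1 = (1·5 + 5·5 + 5·4; 5·5 + 0·5 + 5·4; 5·5 + 5·5 + 4·4) = (50, 45, 66)
w3 = Aw2 = (605, 580, 739)
Aw3 = (7200, 6720, 8881)
w3·Aw3 = 605·7200 + 580·6720 + 739·8881 = 14816659; w3·w3 = 605·605 + 580·580 + 739·739 = 1248546
λ ≈ 14816659/1248546 = 11.8671

λ ≈ 11.8671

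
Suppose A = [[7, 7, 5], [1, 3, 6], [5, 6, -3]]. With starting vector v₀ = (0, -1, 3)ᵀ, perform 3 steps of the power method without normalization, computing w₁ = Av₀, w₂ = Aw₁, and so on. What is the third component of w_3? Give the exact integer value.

-317

w1 = Av₀ = (8, 15, -15)
w2 = Aw1 = (86, -37, 175)
w3 = Aw2 = (1218, 1025, -317)
The requested component of w3 is -317.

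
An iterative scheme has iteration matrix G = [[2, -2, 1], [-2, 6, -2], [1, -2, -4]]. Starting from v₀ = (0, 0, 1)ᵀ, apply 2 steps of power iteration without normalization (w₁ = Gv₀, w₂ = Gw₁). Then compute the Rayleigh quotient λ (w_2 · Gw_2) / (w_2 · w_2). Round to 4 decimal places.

-1.8794

w1 = Gv₀ = (2·0 + (-2)·0 + 1·1; (-2)·0 + 6·0 + (-2)·1; 1·0 + (-2)·0 + (-4)·1) = (1, -2, -4)
w2 = Gw1 = (2·1 + (-2)·(-2) + 1·(-4); (-2)·1 + 6·(-2) + (-2)·(-4); 1·1 + (-2)·(-2) + (-4)·(-4)) = (2, -6, 21)
Gw2 = (37, -82, -70)
w2·Gw2 = 2·37 + (-6)·(-82) + 21·(-70) = -904; w2·w2 = 2·2 + (-6)·(-6) + 21·21 = 481
λ ≈ -904/481 = -1.8794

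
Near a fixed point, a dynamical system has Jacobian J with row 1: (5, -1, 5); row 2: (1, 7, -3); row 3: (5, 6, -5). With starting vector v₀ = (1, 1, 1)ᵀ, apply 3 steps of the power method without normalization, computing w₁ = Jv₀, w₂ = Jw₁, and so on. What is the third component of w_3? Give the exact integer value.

281

w1 = Jv₀ = (5·1 + (-1)·1 + 5·1; 1·1 + 7·1 + (-3)·1; 5·1 + 6·1 + (-5)·1) = (9, 5, 6)
w2 = Jw1 = (5·9 + (-1)·5 + 5·6; 1·9 + 7·5 + (-3)·6; 5·9 + 6·5 + (-5)·6) = (70, 26, 45)
w3 = Jw2 = (549, 117, 281)
The requested component of w3 is 281.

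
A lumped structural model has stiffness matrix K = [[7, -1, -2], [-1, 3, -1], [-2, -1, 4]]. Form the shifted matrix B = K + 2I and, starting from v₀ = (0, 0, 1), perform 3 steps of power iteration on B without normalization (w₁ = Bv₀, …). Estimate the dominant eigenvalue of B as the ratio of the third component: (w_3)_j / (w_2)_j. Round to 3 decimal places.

B = K + 2I has rows (9, -1, -2); (-1, 5, -1); (-2, -1, 6)
w1 = Bv₀ = (-2, -1, 6)
w2 = Bw1 = (-29, -9, 41)
w3 = Bw2 = (-334, -57, 313)
Ratio: 313/41 = 7.634

μ ≈ 7.634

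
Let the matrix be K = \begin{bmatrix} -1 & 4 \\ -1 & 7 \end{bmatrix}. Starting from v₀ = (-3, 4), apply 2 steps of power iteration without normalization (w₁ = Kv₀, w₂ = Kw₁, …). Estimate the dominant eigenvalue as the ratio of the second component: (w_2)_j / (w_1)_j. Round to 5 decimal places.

w1 = Kv₀ = (19, 31)
w2 = Kw1 = (105, 198)
Ratio at component: 198 / 31 = 6.38710

λ ≈ 6.38710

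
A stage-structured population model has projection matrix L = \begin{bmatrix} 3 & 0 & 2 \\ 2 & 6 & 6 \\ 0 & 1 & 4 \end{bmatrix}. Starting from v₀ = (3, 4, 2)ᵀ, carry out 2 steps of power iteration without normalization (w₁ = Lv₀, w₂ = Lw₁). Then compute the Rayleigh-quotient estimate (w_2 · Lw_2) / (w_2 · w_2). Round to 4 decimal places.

λ ≈ 7.8417

w1 = Lv₀ = (13, 42, 12)
w2 = Lw1 = (63, 350, 90)
Lw2 = (369, 2766, 710)
w2·Lw2 = 63·369 + 350·2766 + 90·710 = 1055247; w2·w2 = 63·63 + 350·350 + 90·90 = 134569
λ ≈ 1055247/134569 = 7.8417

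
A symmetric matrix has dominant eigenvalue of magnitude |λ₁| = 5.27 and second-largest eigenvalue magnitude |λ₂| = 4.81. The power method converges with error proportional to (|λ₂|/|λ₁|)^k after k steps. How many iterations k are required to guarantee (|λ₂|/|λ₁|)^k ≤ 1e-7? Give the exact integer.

|λ₂/λ₁| = 4.81/5.27 = 0.91271
Need k ≥ ln(1e-7) / ln(0.91271) = -16.1181 / -0.0913 ≈ 176.476
Smallest integer k satisfying the bound: 177

177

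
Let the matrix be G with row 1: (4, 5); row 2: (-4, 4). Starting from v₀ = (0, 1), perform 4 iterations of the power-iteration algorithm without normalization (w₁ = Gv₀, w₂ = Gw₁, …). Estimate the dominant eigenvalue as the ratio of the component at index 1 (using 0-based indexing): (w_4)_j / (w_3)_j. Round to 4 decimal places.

w1 = Gv₀ = (4·0 + 5·1; (-4)·0 + 4·1) = (5, 4)
w2 = Gw1 = (4·5 + 5·4; (-4)·5 + 4·4) = (40, -4)
w3 = Gw2 = (140, -176)
w4 = Gw3 = (-320, -1264)
Ratio at component: -1264 / -176 = 7.1818

7.1818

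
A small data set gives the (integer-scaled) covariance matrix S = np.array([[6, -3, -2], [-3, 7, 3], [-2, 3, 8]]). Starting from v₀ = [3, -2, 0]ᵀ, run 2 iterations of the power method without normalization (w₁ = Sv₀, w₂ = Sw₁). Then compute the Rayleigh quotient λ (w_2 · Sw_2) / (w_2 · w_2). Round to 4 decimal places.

w1 = Sv₀ = (24, -23, -12)
w2 = Sw1 = (237, -269, -213)
Sw2 = (2655, -3233, -2985)
w2·Sw2 = 237·2655 + (-269)·(-3233) + (-213)·(-2985) = 2134717; w2·w2 = 237·237 + (-269)·(-269) + (-213)·(-213) = 173899
λ ≈ 2134717/173899 = 12.2756

12.2756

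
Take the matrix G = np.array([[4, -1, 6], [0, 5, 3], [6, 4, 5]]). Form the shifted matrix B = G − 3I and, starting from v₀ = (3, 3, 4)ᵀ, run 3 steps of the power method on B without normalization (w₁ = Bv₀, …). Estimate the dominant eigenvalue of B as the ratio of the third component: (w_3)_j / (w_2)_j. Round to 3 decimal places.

B = G − 3I has rows (1, -1, 6); (0, 2, 3); (6, 4, 2)
w1 = Bv₀ = (1·3 + (-1)·3 + 6·4; 0·3 + 2·3 + 3·4; 6·3 + 4·3 + 2·4) = (24, 18, 38)
w2 = Bw1 = (1·24 + (-1)·18 + 6·38; 0·24 + 2·18 + 3·38; 6·24 + 4·18 + 2·38) = (234, 150, 292)
w3 = Bw2 = (1836, 1176, 2588)
Ratio: 2588/292 = 8.863

8.863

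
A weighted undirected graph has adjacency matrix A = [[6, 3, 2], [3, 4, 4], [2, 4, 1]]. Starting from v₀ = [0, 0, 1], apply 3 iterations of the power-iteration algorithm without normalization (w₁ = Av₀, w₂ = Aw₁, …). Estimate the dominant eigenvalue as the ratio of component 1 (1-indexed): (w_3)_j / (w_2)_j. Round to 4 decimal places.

λ ≈ 10.6154

w1 = Av₀ = (2, 4, 1)
w2 = Aw1 = (26, 26, 21)
w3 = Aw2 = (276, 266, 177)
Ratio at component: 276 / 26 = 10.6154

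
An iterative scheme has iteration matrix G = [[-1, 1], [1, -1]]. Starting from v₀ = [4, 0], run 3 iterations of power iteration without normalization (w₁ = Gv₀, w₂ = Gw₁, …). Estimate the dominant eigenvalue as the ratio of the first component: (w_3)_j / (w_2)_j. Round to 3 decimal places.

w1 = Gv₀ = (-4, 4)
w2 = Gw1 = (8, -8)
w3 = Gw2 = (-16, 16)
Ratio at component: -16 / 8 = -2.000

-2.000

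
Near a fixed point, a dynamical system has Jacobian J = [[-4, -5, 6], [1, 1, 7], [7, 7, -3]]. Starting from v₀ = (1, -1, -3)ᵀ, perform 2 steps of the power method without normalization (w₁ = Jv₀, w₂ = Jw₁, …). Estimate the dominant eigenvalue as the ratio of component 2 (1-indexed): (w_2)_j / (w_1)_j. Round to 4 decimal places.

w1 = Jv₀ = ((-4)·1 + (-5)·(-1) + 6·(-3); 1·1 + 1·(-1) + 7·(-3); 7·1 + 7·(-1) + (-3)·(-3)) = (-17, -21, 9)
w2 = Jw1 = ((-4)·(-17) + (-5)·(-21) + 6·9; 1·(-17) + 1·(-21) + 7·9; 7·(-17) + 7·(-21) + (-3)·9) = (227, 25, -293)
Ratio at component: 25 / -21 = -1.1905

-1.1905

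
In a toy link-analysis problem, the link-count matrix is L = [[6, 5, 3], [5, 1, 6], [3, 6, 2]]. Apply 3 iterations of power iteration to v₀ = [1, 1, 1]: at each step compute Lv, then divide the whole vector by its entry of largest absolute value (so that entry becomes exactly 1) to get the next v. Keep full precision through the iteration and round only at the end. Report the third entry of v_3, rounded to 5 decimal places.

0.76516

Lv0 = (14.000000, 12.000000, 11.000000); divide by 14.000000 → v1 = (1.000000, 0.857143, 0.785714)
Lv1 = (12.642857, 10.571429, 9.714286); divide by 12.642857 → v2 = (1.000000, 0.836158, 0.768362)
Lv2 = (12.485876, 10.446328, 9.553672); divide by 12.485876 → v3 = (1.000000, 0.836652, 0.765158)
Requested entry of v3: 1691/2210 = 0.76516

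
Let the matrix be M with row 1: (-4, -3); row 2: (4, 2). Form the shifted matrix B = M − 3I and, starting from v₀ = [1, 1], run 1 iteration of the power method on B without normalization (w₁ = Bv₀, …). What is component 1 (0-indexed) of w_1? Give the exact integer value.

B = M − 3I has rows (-7, -3); (4, -1)
w1 = Bv₀ = ((-7)·1 + (-3)·1; 4·1 + (-1)·1) = (-10, 3)
Requested component of w1: 3

3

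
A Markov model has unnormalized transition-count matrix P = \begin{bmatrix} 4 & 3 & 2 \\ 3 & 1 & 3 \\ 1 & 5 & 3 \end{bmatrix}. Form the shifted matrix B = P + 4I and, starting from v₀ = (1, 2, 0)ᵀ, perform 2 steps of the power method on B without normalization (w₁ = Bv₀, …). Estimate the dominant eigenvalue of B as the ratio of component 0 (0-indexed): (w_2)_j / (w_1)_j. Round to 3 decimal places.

B = P + 4I has rows (8, 3, 2); (3, 5, 3); (1, 5, 7)
w1 = Bv₀ = (8·1 + 3·2 + 2·0; 3·1 + 5·2 + 3·0; 1·1 + 5·2 + 7·0) = (14, 13, 11)
w2 = Bw1 = (8·14 + 3·13 + 2·11; 3·14 + 5·13 + 3·11; 1·14 + 5·13 + 7·11) = (173, 140, 156)
Ratio: 173/14 = 12.357

μ ≈ 12.357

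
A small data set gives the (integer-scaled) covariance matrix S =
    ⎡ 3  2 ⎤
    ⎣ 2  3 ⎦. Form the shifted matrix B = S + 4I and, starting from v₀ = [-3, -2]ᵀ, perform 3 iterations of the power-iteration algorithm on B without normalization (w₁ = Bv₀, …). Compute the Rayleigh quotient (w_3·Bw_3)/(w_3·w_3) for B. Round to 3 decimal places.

μ ≈ 8.995

B = S + 4I has rows (7, 2); (2, 7)
w1 = Bv₀ = (7·(-3) + 2·(-2); 2·(-3) + 7·(-2)) = (-25, -20)
w2 = Bw1 = (7·(-25) + 2·(-20); 2·(-25) + 7·(-20)) = (-215, -190)
w3 = Bw2 = (-1885, -1760)
Bw3 = (-16715, -16090)
w3·Bw3 = 59826175; w3·w3 = 6650825; μ ≈ 59826175/6650825 = 8.995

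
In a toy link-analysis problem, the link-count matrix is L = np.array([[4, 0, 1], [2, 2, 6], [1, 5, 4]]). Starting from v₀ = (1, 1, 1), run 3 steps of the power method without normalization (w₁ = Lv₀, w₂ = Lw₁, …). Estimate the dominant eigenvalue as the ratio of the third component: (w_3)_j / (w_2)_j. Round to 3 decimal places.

w1 = Lv₀ = (5, 10, 10)
w2 = Lw1 = (30, 90, 95)
w3 = Lw2 = (215, 810, 860)
Ratio at component: 860 / 95 = 9.053

9.053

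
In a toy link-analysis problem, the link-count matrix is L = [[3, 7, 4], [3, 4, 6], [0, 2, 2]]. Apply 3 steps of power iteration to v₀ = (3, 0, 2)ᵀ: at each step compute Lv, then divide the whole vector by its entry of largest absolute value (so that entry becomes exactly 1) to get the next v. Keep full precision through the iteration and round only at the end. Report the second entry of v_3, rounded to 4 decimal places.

Lv0 = (17.00000, 21.00000, 4.00000); divide by 21.00000 → v1 = (0.80952, 1.00000, 0.19048)
Lv1 = (10.19048, 7.57143, 2.38095); divide by 10.19048 → v2 = (1.00000, 0.74299, 0.23364)
Lv2 = (9.13551, 7.37383, 1.95327); divide by 9.13551 → v3 = (1.00000, 0.80716, 0.21381)
Requested entry of v3: 1578/1955 = 0.8072

0.8072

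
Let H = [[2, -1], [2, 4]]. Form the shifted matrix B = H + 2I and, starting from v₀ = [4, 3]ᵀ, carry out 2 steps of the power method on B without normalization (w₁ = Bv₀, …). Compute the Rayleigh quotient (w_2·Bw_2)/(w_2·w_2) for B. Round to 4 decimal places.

μ ≈ 6.1000

B = H + 2I has rows (4, -1); (2, 6)
w1 = Bv₀ = (4·4 + (-1)·3; 2·4 + 6·3) = (13, 26)
w2 = Bw1 = (4·13 + (-1)·26; 2·13 + 6·26) = (26, 182)
Bw2 = (-78, 1144)
w2·Bw2 = 206180; w2·w2 = 33800; μ ≈ 206180/33800 = 6.1000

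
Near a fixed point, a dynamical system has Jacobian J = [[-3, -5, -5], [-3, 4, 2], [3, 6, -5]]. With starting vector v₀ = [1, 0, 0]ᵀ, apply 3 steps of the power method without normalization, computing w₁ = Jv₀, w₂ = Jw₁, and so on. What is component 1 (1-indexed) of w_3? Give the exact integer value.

w1 = Jv₀ = ((-3)·1 + (-5)·0 + (-5)·0; (-3)·1 + 4·0 + 2·0; 3·1 + 6·0 + (-5)·0) = (-3, -3, 3)
w2 = Jw1 = ((-3)·(-3) + (-5)·(-3) + (-5)·3; (-3)·(-3) + 4·(-3) + 2·3; 3·(-3) + 6·(-3) + (-5)·3) = (9, 3, -42)
w3 = Jw2 = (168, -99, 255)
The requested component of w3 is 168.

168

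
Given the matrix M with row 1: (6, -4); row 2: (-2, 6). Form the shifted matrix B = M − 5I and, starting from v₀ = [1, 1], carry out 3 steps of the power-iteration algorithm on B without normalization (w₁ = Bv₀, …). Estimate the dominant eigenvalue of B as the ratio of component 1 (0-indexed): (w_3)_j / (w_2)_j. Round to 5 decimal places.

0.60000

B = M − 5I has rows (1, -4); (-2, 1)
w1 = Bv₀ = (-3, -1)
w2 = Bw1 = (1, 5)
w3 = Bw2 = (-19, 3)
Ratio: 3/5 = 0.60000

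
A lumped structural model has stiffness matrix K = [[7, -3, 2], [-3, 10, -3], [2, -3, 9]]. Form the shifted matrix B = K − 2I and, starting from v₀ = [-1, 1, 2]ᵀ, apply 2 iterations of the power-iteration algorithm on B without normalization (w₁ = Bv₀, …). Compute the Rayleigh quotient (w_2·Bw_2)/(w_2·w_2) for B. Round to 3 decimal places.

4.564

B = K − 2I has rows (5, -3, 2); (-3, 8, -3); (2, -3, 7)
w1 = Bv₀ = (5·(-1) + (-3)·1 + 2·2; (-3)·(-1) + 8·1 + (-3)·2; 2·(-1) + (-3)·1 + 7·2) = (-4, 5, 9)
w2 = Bw1 = (5·(-4) + (-3)·5 + 2·9; (-3)·(-4) + 8·5 + (-3)·9; 2·(-4) + (-3)·5 + 7·9) = (-17, 25, 40)
Bw2 = (-80, 131, 171)
w2·Bw2 = 11475; w2·w2 = 2514; μ ≈ 11475/2514 = 4.564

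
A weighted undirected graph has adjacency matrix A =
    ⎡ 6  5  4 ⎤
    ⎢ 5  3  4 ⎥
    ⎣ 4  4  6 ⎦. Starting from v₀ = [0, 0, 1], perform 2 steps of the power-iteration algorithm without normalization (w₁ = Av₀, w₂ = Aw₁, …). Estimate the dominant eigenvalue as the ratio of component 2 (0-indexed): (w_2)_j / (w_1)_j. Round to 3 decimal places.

λ ≈ 11.333

w1 = Av₀ = (6·0 + 5·0 + 4·1; 5·0 + 3·0 + 4·1; 4·0 + 4·0 + 6·1) = (4, 4, 6)
w2 = Aw1 = (6·4 + 5·4 + 4·6; 5·4 + 3·4 + 4·6; 4·4 + 4·4 + 6·6) = (68, 56, 68)
Ratio at component: 68 / 6 = 11.333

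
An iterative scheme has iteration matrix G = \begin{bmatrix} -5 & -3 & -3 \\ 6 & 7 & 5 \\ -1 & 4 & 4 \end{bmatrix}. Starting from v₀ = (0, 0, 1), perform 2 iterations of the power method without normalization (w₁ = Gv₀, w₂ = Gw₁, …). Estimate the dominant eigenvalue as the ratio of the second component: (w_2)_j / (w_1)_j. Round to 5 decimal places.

λ ≈ 7.40000

w1 = Gv₀ = ((-5)·0 + (-3)·0 + (-3)·1; 6·0 + 7·0 + 5·1; (-1)·0 + 4·0 + 4·1) = (-3, 5, 4)
w2 = Gw1 = ((-5)·(-3) + (-3)·5 + (-3)·4; 6·(-3) + 7·5 + 5·4; (-1)·(-3) + 4·5 + 4·4) = (-12, 37, 39)
Ratio at component: 37 / 5 = 7.40000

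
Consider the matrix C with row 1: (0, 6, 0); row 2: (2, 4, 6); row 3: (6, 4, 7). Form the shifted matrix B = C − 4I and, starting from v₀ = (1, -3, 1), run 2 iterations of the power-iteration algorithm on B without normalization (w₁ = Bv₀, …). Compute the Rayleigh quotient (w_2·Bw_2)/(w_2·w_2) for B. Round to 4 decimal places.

B = C − 4I has rows (-4, 6, 0); (2, 0, 6); (6, 4, 3)
w1 = Bv₀ = (-22, 8, -3)
w2 = Bw1 = (136, -62, -109)
Bw2 = (-916, -382, 241)
w2·Bw2 = -127161; w2·w2 = 34221; μ ≈ -127161/34221 = -3.7159

-3.7159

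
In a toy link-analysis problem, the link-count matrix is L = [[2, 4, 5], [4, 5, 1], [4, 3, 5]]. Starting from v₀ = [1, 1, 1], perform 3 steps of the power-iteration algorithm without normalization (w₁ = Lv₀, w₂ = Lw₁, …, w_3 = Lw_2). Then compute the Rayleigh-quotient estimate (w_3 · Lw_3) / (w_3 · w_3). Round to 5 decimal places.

w1 = Lv₀ = (2·1 + 4·1 + 5·1; 4·1 + 5·1 + 1·1; 4·1 + 3·1 + 5·1) = (11, 10, 12)
w2 = Lw1 = (2·11 + 4·10 + 5·12; 4·11 + 5·10 + 1·12; 4·11 + 3·10 + 5·12) = (122, 106, 134)
w3 = Lw2 = (1338, 1152, 1476)
Lw3 = (14664, 12588, 16188)
w3·Lw3 = 1338·14664 + 1152·12588 + 1476·16188 = 58015296; w3·w3 = 1338·1338 + 1152·1152 + 1476·1476 = 5295924
λ ≈ 58015296/5295924 = 10.95471

10.95471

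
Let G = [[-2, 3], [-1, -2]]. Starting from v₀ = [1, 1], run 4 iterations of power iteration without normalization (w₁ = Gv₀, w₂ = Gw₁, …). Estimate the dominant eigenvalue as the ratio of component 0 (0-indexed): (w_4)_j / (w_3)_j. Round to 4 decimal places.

w1 = Gv₀ = ((-2)·1 + 3·1; (-1)·1 + (-2)·1) = (1, -3)
w2 = Gw1 = ((-2)·1 + 3·(-3); (-1)·1 + (-2)·(-3)) = (-11, 5)
w3 = Gw2 = (37, 1)
w4 = Gw3 = (-71, -39)
Ratio at component: -71 / 37 = -1.9189

-1.9189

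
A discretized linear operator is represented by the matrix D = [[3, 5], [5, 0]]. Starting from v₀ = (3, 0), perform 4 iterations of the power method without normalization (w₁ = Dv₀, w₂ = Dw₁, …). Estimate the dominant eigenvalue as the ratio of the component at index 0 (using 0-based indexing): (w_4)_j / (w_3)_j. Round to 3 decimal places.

w1 = Dv₀ = (9, 15)
w2 = Dw1 = (102, 45)
w3 = Dw2 = (531, 510)
w4 = Dw3 = (4143, 2655)
Ratio at component: 4143 / 531 = 7.802

7.802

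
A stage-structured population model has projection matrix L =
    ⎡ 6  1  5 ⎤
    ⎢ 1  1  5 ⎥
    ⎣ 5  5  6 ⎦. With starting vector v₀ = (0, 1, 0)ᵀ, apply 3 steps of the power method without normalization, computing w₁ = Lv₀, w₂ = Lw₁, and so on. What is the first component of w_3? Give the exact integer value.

w1 = Lv₀ = (6·0 + 1·1 + 5·0; 1·0 + 1·1 + 5·0; 5·0 + 5·1 + 6·0) = (1, 1, 5)
w2 = Lw1 = (6·1 + 1·1 + 5·5; 1·1 + 1·1 + 5·5; 5·1 + 5·1 + 6·5) = (32, 27, 40)
w3 = Lw2 = (419, 259, 535)
The requested component of w3 is 419.

419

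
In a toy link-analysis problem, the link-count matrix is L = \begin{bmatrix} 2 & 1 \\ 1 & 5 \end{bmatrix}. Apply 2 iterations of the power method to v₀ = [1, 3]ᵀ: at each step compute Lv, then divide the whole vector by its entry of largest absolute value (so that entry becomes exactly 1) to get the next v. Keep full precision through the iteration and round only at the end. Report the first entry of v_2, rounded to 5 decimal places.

0.30588

Lv0 = (5.000000, 16.000000); divide by 16.000000 → v1 = (0.312500, 1.000000)
Lv1 = (1.625000, 5.312500); divide by 5.312500 → v2 = (0.305882, 1.000000)
Requested entry of v2: 26/85 = 0.30588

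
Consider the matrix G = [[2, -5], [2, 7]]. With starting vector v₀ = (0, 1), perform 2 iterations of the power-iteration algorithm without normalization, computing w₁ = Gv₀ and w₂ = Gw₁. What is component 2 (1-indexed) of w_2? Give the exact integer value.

39

w1 = Gv₀ = (2·0 + (-5)·1; 2·0 + 7·1) = (-5, 7)
w2 = Gw1 = (2·(-5) + (-5)·7; 2·(-5) + 7·7) = (-45, 39)
The requested component of w2 is 39.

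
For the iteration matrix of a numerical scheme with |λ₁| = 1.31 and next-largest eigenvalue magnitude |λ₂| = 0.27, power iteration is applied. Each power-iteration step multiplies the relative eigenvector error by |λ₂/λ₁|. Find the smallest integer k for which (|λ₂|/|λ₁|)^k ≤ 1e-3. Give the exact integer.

5

|λ₂/λ₁| = 0.27/1.31 = 0.20611
Need k ≥ ln(1e-3) / ln(0.20611) = -6.9078 / -1.5794 ≈ 4.374
Smallest integer k satisfying the bound: 5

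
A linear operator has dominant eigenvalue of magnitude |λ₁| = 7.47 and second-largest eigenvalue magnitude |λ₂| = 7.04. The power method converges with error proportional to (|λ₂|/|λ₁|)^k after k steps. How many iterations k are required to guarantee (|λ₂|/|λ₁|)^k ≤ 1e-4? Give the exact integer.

156

|λ₂/λ₁| = 7.04/7.47 = 0.94244
Need k ≥ ln(1e-4) / ln(0.94244) = -9.2103 / -0.0593 ≈ 155.352
Smallest integer k satisfying the bound: 156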